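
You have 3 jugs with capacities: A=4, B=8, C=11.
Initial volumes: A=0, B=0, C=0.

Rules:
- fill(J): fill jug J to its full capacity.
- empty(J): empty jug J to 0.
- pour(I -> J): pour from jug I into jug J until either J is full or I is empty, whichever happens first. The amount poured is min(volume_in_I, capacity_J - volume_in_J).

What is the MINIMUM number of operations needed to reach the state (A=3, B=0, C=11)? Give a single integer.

Answer: 5

Derivation:
BFS from (A=0, B=0, C=0). One shortest path:
  1. fill(C) -> (A=0 B=0 C=11)
  2. pour(C -> B) -> (A=0 B=8 C=3)
  3. empty(B) -> (A=0 B=0 C=3)
  4. pour(C -> A) -> (A=3 B=0 C=0)
  5. fill(C) -> (A=3 B=0 C=11)
Reached target in 5 moves.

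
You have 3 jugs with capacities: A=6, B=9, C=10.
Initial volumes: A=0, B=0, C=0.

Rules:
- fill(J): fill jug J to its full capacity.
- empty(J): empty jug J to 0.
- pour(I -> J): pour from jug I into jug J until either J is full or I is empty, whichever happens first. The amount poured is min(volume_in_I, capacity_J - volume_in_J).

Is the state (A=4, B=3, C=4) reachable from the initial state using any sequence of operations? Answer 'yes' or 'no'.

Answer: no

Derivation:
BFS explored all 410 reachable states.
Reachable set includes: (0,0,0), (0,0,1), (0,0,2), (0,0,3), (0,0,4), (0,0,5), (0,0,6), (0,0,7), (0,0,8), (0,0,9), (0,0,10), (0,1,0) ...
Target (A=4, B=3, C=4) not in reachable set → no.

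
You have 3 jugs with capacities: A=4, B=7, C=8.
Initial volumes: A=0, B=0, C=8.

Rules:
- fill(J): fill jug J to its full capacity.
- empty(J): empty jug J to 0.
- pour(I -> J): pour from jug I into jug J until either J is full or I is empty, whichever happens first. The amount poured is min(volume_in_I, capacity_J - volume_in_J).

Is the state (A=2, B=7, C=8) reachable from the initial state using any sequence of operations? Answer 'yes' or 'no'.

BFS from (A=0, B=0, C=8):
  1. pour(C -> B) -> (A=0 B=7 C=1)
  2. empty(B) -> (A=0 B=0 C=1)
  3. pour(C -> A) -> (A=1 B=0 C=0)
  4. fill(C) -> (A=1 B=0 C=8)
  5. pour(C -> B) -> (A=1 B=7 C=1)
  6. pour(C -> A) -> (A=2 B=7 C=0)
  7. fill(C) -> (A=2 B=7 C=8)
Target reached → yes.

Answer: yes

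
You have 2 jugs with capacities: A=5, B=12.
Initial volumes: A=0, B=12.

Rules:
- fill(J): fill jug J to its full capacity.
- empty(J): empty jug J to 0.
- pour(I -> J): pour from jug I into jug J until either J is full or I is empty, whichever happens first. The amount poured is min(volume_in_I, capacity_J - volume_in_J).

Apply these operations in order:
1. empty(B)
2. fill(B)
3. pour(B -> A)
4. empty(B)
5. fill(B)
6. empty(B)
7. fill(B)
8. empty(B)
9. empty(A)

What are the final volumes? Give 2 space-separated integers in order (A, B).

Step 1: empty(B) -> (A=0 B=0)
Step 2: fill(B) -> (A=0 B=12)
Step 3: pour(B -> A) -> (A=5 B=7)
Step 4: empty(B) -> (A=5 B=0)
Step 5: fill(B) -> (A=5 B=12)
Step 6: empty(B) -> (A=5 B=0)
Step 7: fill(B) -> (A=5 B=12)
Step 8: empty(B) -> (A=5 B=0)
Step 9: empty(A) -> (A=0 B=0)

Answer: 0 0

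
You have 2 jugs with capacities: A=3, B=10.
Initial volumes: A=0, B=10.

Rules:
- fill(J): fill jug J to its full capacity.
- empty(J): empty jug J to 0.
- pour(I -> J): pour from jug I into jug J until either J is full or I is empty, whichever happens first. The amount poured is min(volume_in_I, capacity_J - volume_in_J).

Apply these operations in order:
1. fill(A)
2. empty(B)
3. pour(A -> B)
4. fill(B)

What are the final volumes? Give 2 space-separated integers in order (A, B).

Step 1: fill(A) -> (A=3 B=10)
Step 2: empty(B) -> (A=3 B=0)
Step 3: pour(A -> B) -> (A=0 B=3)
Step 4: fill(B) -> (A=0 B=10)

Answer: 0 10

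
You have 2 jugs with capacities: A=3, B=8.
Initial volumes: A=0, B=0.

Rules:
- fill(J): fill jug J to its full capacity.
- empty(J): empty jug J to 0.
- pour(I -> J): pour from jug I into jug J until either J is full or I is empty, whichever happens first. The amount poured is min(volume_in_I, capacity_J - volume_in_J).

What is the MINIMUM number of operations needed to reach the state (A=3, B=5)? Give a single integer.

Answer: 2

Derivation:
BFS from (A=0, B=0). One shortest path:
  1. fill(B) -> (A=0 B=8)
  2. pour(B -> A) -> (A=3 B=5)
Reached target in 2 moves.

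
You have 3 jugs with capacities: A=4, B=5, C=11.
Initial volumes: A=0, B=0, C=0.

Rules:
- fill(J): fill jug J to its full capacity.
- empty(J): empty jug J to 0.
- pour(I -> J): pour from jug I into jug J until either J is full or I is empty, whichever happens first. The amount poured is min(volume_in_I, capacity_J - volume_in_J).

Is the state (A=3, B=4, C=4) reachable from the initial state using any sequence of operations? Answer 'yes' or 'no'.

BFS explored all 240 reachable states.
Reachable set includes: (0,0,0), (0,0,1), (0,0,2), (0,0,3), (0,0,4), (0,0,5), (0,0,6), (0,0,7), (0,0,8), (0,0,9), (0,0,10), (0,0,11) ...
Target (A=3, B=4, C=4) not in reachable set → no.

Answer: no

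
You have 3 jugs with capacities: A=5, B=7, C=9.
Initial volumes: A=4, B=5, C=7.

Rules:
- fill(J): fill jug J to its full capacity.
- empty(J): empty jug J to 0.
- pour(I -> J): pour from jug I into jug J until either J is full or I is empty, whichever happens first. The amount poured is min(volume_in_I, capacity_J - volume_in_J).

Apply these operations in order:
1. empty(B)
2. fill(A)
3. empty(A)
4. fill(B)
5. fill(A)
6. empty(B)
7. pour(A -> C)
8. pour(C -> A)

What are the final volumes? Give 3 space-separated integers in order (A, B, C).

Step 1: empty(B) -> (A=4 B=0 C=7)
Step 2: fill(A) -> (A=5 B=0 C=7)
Step 3: empty(A) -> (A=0 B=0 C=7)
Step 4: fill(B) -> (A=0 B=7 C=7)
Step 5: fill(A) -> (A=5 B=7 C=7)
Step 6: empty(B) -> (A=5 B=0 C=7)
Step 7: pour(A -> C) -> (A=3 B=0 C=9)
Step 8: pour(C -> A) -> (A=5 B=0 C=7)

Answer: 5 0 7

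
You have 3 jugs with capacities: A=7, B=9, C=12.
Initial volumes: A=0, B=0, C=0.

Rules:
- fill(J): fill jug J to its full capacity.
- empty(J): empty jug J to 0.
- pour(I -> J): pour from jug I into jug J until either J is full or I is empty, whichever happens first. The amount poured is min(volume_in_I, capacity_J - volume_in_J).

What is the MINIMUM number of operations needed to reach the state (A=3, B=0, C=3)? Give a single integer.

BFS from (A=0, B=0, C=0). One shortest path:
  1. fill(C) -> (A=0 B=0 C=12)
  2. pour(C -> B) -> (A=0 B=9 C=3)
  3. empty(B) -> (A=0 B=0 C=3)
  4. pour(C -> A) -> (A=3 B=0 C=0)
  5. fill(C) -> (A=3 B=0 C=12)
  6. pour(C -> B) -> (A=3 B=9 C=3)
  7. empty(B) -> (A=3 B=0 C=3)
Reached target in 7 moves.

Answer: 7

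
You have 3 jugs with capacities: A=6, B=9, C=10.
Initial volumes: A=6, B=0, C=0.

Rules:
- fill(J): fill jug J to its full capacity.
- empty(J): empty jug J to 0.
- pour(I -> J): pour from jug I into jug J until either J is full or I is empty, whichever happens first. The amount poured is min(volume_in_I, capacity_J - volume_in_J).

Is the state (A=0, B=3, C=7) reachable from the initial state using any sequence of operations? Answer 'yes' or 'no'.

Answer: yes

Derivation:
BFS from (A=6, B=0, C=0):
  1. empty(A) -> (A=0 B=0 C=0)
  2. fill(C) -> (A=0 B=0 C=10)
  3. pour(C -> B) -> (A=0 B=9 C=1)
  4. pour(B -> A) -> (A=6 B=3 C=1)
  5. pour(A -> C) -> (A=0 B=3 C=7)
Target reached → yes.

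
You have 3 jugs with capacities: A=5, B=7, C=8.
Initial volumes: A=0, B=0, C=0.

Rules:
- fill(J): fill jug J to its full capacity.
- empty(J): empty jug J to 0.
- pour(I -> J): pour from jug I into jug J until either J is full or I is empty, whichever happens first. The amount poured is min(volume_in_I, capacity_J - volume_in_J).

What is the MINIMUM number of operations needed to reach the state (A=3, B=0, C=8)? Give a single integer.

BFS from (A=0, B=0, C=0). One shortest path:
  1. fill(C) -> (A=0 B=0 C=8)
  2. pour(C -> A) -> (A=5 B=0 C=3)
  3. empty(A) -> (A=0 B=0 C=3)
  4. pour(C -> A) -> (A=3 B=0 C=0)
  5. fill(C) -> (A=3 B=0 C=8)
Reached target in 5 moves.

Answer: 5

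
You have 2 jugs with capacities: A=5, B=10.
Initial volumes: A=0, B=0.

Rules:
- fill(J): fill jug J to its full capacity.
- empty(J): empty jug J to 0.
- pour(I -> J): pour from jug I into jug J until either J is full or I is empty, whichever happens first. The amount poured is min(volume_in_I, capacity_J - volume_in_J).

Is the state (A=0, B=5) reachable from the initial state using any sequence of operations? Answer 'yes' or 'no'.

BFS from (A=0, B=0):
  1. fill(A) -> (A=5 B=0)
  2. pour(A -> B) -> (A=0 B=5)
Target reached → yes.

Answer: yes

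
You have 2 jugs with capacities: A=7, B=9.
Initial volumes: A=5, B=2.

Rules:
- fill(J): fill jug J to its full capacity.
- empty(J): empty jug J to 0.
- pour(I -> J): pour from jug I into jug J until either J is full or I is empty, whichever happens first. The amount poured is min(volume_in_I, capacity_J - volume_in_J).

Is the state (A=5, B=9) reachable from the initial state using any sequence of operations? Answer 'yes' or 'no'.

BFS from (A=5, B=2):
  1. fill(B) -> (A=5 B=9)
Target reached → yes.

Answer: yes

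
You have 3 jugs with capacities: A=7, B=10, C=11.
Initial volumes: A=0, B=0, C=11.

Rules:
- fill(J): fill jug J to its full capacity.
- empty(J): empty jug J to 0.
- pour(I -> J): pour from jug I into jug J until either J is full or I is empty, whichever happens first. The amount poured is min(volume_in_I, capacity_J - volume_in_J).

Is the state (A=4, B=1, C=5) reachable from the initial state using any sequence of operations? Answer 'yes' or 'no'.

BFS explored all 516 reachable states.
Reachable set includes: (0,0,0), (0,0,1), (0,0,2), (0,0,3), (0,0,4), (0,0,5), (0,0,6), (0,0,7), (0,0,8), (0,0,9), (0,0,10), (0,0,11) ...
Target (A=4, B=1, C=5) not in reachable set → no.

Answer: no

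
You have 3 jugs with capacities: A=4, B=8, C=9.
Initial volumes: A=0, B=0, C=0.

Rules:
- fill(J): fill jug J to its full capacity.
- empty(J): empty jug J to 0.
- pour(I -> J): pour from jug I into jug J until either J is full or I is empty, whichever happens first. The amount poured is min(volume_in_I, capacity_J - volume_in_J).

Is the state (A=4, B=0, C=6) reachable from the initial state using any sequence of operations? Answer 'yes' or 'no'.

Answer: yes

Derivation:
BFS from (A=0, B=0, C=0):
  1. fill(C) -> (A=0 B=0 C=9)
  2. pour(C -> A) -> (A=4 B=0 C=5)
  3. pour(C -> B) -> (A=4 B=5 C=0)
  4. fill(C) -> (A=4 B=5 C=9)
  5. pour(C -> B) -> (A=4 B=8 C=6)
  6. empty(B) -> (A=4 B=0 C=6)
Target reached → yes.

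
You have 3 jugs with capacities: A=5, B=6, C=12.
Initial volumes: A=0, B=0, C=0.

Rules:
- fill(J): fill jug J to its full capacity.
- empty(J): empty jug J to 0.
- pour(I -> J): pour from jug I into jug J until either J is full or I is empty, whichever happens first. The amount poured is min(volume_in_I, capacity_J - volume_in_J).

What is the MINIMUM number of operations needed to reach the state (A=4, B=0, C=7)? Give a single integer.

Answer: 6

Derivation:
BFS from (A=0, B=0, C=0). One shortest path:
  1. fill(A) -> (A=5 B=0 C=0)
  2. fill(C) -> (A=5 B=0 C=12)
  3. pour(A -> B) -> (A=0 B=5 C=12)
  4. pour(C -> A) -> (A=5 B=5 C=7)
  5. pour(A -> B) -> (A=4 B=6 C=7)
  6. empty(B) -> (A=4 B=0 C=7)
Reached target in 6 moves.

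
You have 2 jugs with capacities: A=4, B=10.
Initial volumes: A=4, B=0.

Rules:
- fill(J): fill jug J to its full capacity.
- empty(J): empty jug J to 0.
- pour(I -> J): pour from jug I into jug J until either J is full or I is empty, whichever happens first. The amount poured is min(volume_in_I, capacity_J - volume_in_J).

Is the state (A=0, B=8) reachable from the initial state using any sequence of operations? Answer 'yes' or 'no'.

BFS from (A=4, B=0):
  1. pour(A -> B) -> (A=0 B=4)
  2. fill(A) -> (A=4 B=4)
  3. pour(A -> B) -> (A=0 B=8)
Target reached → yes.

Answer: yes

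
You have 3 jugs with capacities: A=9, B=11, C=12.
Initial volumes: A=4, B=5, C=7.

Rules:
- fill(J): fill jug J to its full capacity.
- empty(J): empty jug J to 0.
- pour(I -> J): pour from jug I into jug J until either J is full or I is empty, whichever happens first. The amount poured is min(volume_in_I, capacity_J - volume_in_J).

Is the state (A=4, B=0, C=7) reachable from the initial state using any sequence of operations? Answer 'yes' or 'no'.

BFS from (A=4, B=5, C=7):
  1. empty(B) -> (A=4 B=0 C=7)
Target reached → yes.

Answer: yes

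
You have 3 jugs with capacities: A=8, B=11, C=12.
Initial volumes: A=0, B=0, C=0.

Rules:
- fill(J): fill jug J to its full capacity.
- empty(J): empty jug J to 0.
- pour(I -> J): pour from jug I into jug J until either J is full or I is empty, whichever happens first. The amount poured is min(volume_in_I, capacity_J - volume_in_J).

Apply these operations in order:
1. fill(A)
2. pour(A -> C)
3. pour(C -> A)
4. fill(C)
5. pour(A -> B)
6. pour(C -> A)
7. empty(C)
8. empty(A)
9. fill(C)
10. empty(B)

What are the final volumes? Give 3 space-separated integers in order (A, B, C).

Answer: 0 0 12

Derivation:
Step 1: fill(A) -> (A=8 B=0 C=0)
Step 2: pour(A -> C) -> (A=0 B=0 C=8)
Step 3: pour(C -> A) -> (A=8 B=0 C=0)
Step 4: fill(C) -> (A=8 B=0 C=12)
Step 5: pour(A -> B) -> (A=0 B=8 C=12)
Step 6: pour(C -> A) -> (A=8 B=8 C=4)
Step 7: empty(C) -> (A=8 B=8 C=0)
Step 8: empty(A) -> (A=0 B=8 C=0)
Step 9: fill(C) -> (A=0 B=8 C=12)
Step 10: empty(B) -> (A=0 B=0 C=12)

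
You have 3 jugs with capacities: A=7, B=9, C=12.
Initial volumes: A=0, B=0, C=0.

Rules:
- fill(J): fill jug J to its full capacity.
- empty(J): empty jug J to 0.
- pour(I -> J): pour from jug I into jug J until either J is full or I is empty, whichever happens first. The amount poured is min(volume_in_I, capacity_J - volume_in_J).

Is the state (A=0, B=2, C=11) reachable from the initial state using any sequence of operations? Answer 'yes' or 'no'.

Answer: yes

Derivation:
BFS from (A=0, B=0, C=0):
  1. fill(A) -> (A=7 B=0 C=0)
  2. fill(B) -> (A=7 B=9 C=0)
  3. pour(A -> C) -> (A=0 B=9 C=7)
  4. pour(B -> C) -> (A=0 B=4 C=12)
  5. empty(C) -> (A=0 B=4 C=0)
  6. pour(B -> C) -> (A=0 B=0 C=4)
  7. fill(B) -> (A=0 B=9 C=4)
  8. pour(B -> A) -> (A=7 B=2 C=4)
  9. pour(A -> C) -> (A=0 B=2 C=11)
Target reached → yes.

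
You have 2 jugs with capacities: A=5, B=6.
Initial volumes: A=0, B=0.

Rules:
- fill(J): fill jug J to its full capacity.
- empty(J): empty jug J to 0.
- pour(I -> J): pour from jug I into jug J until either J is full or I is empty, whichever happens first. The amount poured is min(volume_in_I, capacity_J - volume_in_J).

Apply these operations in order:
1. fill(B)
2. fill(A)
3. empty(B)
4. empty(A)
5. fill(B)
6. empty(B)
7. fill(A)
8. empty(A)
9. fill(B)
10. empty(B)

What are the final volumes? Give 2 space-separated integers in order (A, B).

Step 1: fill(B) -> (A=0 B=6)
Step 2: fill(A) -> (A=5 B=6)
Step 3: empty(B) -> (A=5 B=0)
Step 4: empty(A) -> (A=0 B=0)
Step 5: fill(B) -> (A=0 B=6)
Step 6: empty(B) -> (A=0 B=0)
Step 7: fill(A) -> (A=5 B=0)
Step 8: empty(A) -> (A=0 B=0)
Step 9: fill(B) -> (A=0 B=6)
Step 10: empty(B) -> (A=0 B=0)

Answer: 0 0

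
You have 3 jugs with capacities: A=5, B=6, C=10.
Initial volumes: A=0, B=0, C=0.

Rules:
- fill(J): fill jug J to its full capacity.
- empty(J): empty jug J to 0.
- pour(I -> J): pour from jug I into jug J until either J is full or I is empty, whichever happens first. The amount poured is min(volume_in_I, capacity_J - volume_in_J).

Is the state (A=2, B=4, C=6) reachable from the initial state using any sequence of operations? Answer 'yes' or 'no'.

Answer: no

Derivation:
BFS explored all 282 reachable states.
Reachable set includes: (0,0,0), (0,0,1), (0,0,2), (0,0,3), (0,0,4), (0,0,5), (0,0,6), (0,0,7), (0,0,8), (0,0,9), (0,0,10), (0,1,0) ...
Target (A=2, B=4, C=6) not in reachable set → no.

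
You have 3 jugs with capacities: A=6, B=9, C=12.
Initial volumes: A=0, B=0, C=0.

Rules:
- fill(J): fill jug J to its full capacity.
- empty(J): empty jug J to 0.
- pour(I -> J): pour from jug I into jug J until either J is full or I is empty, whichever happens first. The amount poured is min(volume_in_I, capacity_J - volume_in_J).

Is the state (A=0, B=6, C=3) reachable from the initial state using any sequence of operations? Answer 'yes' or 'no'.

Answer: yes

Derivation:
BFS from (A=0, B=0, C=0):
  1. fill(B) -> (A=0 B=9 C=0)
  2. pour(B -> A) -> (A=6 B=3 C=0)
  3. pour(B -> C) -> (A=6 B=0 C=3)
  4. pour(A -> B) -> (A=0 B=6 C=3)
Target reached → yes.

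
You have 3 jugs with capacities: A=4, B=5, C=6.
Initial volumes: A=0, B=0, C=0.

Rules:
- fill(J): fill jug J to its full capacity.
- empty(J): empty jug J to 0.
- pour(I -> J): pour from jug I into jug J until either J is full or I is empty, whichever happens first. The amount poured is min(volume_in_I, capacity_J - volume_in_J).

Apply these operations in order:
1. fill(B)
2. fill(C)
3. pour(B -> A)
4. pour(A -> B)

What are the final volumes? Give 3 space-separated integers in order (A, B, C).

Answer: 0 5 6

Derivation:
Step 1: fill(B) -> (A=0 B=5 C=0)
Step 2: fill(C) -> (A=0 B=5 C=6)
Step 3: pour(B -> A) -> (A=4 B=1 C=6)
Step 4: pour(A -> B) -> (A=0 B=5 C=6)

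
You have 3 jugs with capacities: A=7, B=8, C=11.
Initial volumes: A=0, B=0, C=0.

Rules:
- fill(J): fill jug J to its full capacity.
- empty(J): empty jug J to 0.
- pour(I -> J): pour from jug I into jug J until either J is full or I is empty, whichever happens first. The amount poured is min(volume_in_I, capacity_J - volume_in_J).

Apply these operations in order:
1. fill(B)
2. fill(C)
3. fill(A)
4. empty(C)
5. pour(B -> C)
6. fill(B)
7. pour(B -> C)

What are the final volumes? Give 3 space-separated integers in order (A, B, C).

Step 1: fill(B) -> (A=0 B=8 C=0)
Step 2: fill(C) -> (A=0 B=8 C=11)
Step 3: fill(A) -> (A=7 B=8 C=11)
Step 4: empty(C) -> (A=7 B=8 C=0)
Step 5: pour(B -> C) -> (A=7 B=0 C=8)
Step 6: fill(B) -> (A=7 B=8 C=8)
Step 7: pour(B -> C) -> (A=7 B=5 C=11)

Answer: 7 5 11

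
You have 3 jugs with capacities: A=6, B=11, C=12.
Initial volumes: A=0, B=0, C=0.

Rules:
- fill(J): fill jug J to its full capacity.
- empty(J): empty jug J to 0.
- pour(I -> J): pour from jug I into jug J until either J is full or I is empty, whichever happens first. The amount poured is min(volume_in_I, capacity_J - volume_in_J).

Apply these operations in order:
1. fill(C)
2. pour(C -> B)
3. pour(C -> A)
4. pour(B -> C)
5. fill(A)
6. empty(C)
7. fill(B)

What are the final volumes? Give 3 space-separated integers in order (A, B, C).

Answer: 6 11 0

Derivation:
Step 1: fill(C) -> (A=0 B=0 C=12)
Step 2: pour(C -> B) -> (A=0 B=11 C=1)
Step 3: pour(C -> A) -> (A=1 B=11 C=0)
Step 4: pour(B -> C) -> (A=1 B=0 C=11)
Step 5: fill(A) -> (A=6 B=0 C=11)
Step 6: empty(C) -> (A=6 B=0 C=0)
Step 7: fill(B) -> (A=6 B=11 C=0)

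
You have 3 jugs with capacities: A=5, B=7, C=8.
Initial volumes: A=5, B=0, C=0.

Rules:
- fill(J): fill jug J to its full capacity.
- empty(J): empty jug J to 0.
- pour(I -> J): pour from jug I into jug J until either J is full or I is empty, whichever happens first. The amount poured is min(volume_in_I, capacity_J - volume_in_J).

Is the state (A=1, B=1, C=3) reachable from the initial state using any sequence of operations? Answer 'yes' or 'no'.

BFS explored all 264 reachable states.
Reachable set includes: (0,0,0), (0,0,1), (0,0,2), (0,0,3), (0,0,4), (0,0,5), (0,0,6), (0,0,7), (0,0,8), (0,1,0), (0,1,1), (0,1,2) ...
Target (A=1, B=1, C=3) not in reachable set → no.

Answer: no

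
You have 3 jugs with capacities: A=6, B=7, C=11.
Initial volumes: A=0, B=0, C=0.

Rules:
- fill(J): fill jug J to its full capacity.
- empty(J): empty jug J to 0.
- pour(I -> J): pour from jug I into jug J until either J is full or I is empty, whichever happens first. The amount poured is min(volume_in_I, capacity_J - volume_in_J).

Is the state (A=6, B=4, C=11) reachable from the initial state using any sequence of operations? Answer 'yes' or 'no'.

BFS from (A=0, B=0, C=0):
  1. fill(A) -> (A=6 B=0 C=0)
  2. fill(C) -> (A=6 B=0 C=11)
  3. pour(C -> B) -> (A=6 B=7 C=4)
  4. empty(B) -> (A=6 B=0 C=4)
  5. pour(C -> B) -> (A=6 B=4 C=0)
  6. fill(C) -> (A=6 B=4 C=11)
Target reached → yes.

Answer: yes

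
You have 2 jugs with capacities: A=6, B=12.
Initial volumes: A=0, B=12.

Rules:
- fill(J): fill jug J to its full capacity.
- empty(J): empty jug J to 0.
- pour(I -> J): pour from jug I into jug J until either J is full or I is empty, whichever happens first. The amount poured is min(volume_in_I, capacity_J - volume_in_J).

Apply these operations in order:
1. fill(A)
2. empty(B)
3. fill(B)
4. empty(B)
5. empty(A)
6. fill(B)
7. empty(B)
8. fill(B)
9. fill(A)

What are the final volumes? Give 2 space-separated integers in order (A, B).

Answer: 6 12

Derivation:
Step 1: fill(A) -> (A=6 B=12)
Step 2: empty(B) -> (A=6 B=0)
Step 3: fill(B) -> (A=6 B=12)
Step 4: empty(B) -> (A=6 B=0)
Step 5: empty(A) -> (A=0 B=0)
Step 6: fill(B) -> (A=0 B=12)
Step 7: empty(B) -> (A=0 B=0)
Step 8: fill(B) -> (A=0 B=12)
Step 9: fill(A) -> (A=6 B=12)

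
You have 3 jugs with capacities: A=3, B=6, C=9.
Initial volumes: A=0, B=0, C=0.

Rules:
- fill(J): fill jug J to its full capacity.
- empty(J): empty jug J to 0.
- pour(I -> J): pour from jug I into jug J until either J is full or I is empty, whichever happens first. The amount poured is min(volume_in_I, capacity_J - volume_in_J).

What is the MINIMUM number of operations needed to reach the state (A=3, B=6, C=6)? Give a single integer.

Answer: 3

Derivation:
BFS from (A=0, B=0, C=0). One shortest path:
  1. fill(B) -> (A=0 B=6 C=0)
  2. fill(C) -> (A=0 B=6 C=9)
  3. pour(C -> A) -> (A=3 B=6 C=6)
Reached target in 3 moves.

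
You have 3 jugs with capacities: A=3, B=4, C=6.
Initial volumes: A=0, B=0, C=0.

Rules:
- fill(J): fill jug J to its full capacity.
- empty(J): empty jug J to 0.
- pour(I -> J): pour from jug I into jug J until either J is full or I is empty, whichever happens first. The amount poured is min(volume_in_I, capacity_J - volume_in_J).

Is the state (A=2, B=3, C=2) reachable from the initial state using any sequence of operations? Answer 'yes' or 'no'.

Answer: no

Derivation:
BFS explored all 110 reachable states.
Reachable set includes: (0,0,0), (0,0,1), (0,0,2), (0,0,3), (0,0,4), (0,0,5), (0,0,6), (0,1,0), (0,1,1), (0,1,2), (0,1,3), (0,1,4) ...
Target (A=2, B=3, C=2) not in reachable set → no.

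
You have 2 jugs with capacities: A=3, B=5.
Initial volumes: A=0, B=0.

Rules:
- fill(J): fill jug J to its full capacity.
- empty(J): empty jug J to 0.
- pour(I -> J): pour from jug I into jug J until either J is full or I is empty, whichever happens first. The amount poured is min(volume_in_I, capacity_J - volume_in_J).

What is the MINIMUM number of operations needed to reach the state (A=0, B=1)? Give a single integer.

Answer: 6

Derivation:
BFS from (A=0, B=0). One shortest path:
  1. fill(A) -> (A=3 B=0)
  2. pour(A -> B) -> (A=0 B=3)
  3. fill(A) -> (A=3 B=3)
  4. pour(A -> B) -> (A=1 B=5)
  5. empty(B) -> (A=1 B=0)
  6. pour(A -> B) -> (A=0 B=1)
Reached target in 6 moves.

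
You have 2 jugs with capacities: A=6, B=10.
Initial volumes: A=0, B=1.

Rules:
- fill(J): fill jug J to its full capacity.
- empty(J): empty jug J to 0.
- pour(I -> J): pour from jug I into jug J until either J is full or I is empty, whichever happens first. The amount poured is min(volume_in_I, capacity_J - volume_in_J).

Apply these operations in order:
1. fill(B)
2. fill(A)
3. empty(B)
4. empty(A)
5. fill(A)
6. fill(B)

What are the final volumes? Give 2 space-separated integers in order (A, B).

Step 1: fill(B) -> (A=0 B=10)
Step 2: fill(A) -> (A=6 B=10)
Step 3: empty(B) -> (A=6 B=0)
Step 4: empty(A) -> (A=0 B=0)
Step 5: fill(A) -> (A=6 B=0)
Step 6: fill(B) -> (A=6 B=10)

Answer: 6 10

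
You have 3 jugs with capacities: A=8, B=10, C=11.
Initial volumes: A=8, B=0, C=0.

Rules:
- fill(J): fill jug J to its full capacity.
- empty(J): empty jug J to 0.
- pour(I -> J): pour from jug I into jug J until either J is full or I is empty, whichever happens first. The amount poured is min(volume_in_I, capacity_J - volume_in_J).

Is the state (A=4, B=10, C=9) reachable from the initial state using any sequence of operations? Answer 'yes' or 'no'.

BFS from (A=8, B=0, C=0):
  1. fill(B) -> (A=8 B=10 C=0)
  2. pour(A -> C) -> (A=0 B=10 C=8)
  3. fill(A) -> (A=8 B=10 C=8)
  4. pour(B -> C) -> (A=8 B=7 C=11)
  5. empty(C) -> (A=8 B=7 C=0)
  6. pour(B -> C) -> (A=8 B=0 C=7)
  7. pour(A -> B) -> (A=0 B=8 C=7)
  8. fill(A) -> (A=8 B=8 C=7)
  9. pour(A -> C) -> (A=4 B=8 C=11)
  10. pour(C -> B) -> (A=4 B=10 C=9)
Target reached → yes.

Answer: yes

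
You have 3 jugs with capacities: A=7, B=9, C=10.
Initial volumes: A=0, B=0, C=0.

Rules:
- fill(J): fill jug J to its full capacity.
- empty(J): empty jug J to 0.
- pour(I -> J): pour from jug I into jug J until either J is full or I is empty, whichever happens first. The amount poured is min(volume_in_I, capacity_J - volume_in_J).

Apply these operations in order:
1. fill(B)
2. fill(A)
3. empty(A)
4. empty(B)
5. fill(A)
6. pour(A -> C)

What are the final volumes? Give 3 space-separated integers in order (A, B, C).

Step 1: fill(B) -> (A=0 B=9 C=0)
Step 2: fill(A) -> (A=7 B=9 C=0)
Step 3: empty(A) -> (A=0 B=9 C=0)
Step 4: empty(B) -> (A=0 B=0 C=0)
Step 5: fill(A) -> (A=7 B=0 C=0)
Step 6: pour(A -> C) -> (A=0 B=0 C=7)

Answer: 0 0 7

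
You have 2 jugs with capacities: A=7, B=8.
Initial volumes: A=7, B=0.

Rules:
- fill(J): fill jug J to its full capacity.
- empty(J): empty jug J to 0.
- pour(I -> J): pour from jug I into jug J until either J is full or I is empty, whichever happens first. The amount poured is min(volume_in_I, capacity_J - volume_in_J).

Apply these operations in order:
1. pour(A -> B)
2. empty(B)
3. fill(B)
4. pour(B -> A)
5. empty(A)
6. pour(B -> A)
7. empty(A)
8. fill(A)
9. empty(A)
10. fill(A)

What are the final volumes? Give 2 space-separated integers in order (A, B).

Step 1: pour(A -> B) -> (A=0 B=7)
Step 2: empty(B) -> (A=0 B=0)
Step 3: fill(B) -> (A=0 B=8)
Step 4: pour(B -> A) -> (A=7 B=1)
Step 5: empty(A) -> (A=0 B=1)
Step 6: pour(B -> A) -> (A=1 B=0)
Step 7: empty(A) -> (A=0 B=0)
Step 8: fill(A) -> (A=7 B=0)
Step 9: empty(A) -> (A=0 B=0)
Step 10: fill(A) -> (A=7 B=0)

Answer: 7 0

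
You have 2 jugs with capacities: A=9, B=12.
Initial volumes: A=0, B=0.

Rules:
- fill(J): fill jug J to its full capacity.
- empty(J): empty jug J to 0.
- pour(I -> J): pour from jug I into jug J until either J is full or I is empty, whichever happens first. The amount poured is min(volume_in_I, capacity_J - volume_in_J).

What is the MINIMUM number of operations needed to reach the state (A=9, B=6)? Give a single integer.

Answer: 6

Derivation:
BFS from (A=0, B=0). One shortest path:
  1. fill(B) -> (A=0 B=12)
  2. pour(B -> A) -> (A=9 B=3)
  3. empty(A) -> (A=0 B=3)
  4. pour(B -> A) -> (A=3 B=0)
  5. fill(B) -> (A=3 B=12)
  6. pour(B -> A) -> (A=9 B=6)
Reached target in 6 moves.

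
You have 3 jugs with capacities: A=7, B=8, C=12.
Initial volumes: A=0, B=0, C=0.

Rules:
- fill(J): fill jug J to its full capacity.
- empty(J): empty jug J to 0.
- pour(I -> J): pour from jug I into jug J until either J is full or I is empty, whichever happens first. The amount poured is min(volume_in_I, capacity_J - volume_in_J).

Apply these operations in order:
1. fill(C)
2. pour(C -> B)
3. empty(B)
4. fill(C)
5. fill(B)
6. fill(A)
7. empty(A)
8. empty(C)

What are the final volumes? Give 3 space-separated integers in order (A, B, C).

Step 1: fill(C) -> (A=0 B=0 C=12)
Step 2: pour(C -> B) -> (A=0 B=8 C=4)
Step 3: empty(B) -> (A=0 B=0 C=4)
Step 4: fill(C) -> (A=0 B=0 C=12)
Step 5: fill(B) -> (A=0 B=8 C=12)
Step 6: fill(A) -> (A=7 B=8 C=12)
Step 7: empty(A) -> (A=0 B=8 C=12)
Step 8: empty(C) -> (A=0 B=8 C=0)

Answer: 0 8 0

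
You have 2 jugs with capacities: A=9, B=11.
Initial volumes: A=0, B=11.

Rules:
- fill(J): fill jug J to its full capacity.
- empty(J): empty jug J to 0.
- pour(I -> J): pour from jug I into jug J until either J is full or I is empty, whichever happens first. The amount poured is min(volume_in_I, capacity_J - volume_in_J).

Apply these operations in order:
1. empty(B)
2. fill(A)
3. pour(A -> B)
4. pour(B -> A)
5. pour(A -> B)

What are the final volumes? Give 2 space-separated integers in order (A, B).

Answer: 0 9

Derivation:
Step 1: empty(B) -> (A=0 B=0)
Step 2: fill(A) -> (A=9 B=0)
Step 3: pour(A -> B) -> (A=0 B=9)
Step 4: pour(B -> A) -> (A=9 B=0)
Step 5: pour(A -> B) -> (A=0 B=9)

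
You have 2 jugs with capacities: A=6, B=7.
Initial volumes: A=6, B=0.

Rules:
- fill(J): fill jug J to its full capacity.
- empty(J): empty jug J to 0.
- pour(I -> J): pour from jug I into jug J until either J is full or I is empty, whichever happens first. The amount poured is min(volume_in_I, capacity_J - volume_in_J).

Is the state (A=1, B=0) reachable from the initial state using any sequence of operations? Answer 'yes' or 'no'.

Answer: yes

Derivation:
BFS from (A=6, B=0):
  1. empty(A) -> (A=0 B=0)
  2. fill(B) -> (A=0 B=7)
  3. pour(B -> A) -> (A=6 B=1)
  4. empty(A) -> (A=0 B=1)
  5. pour(B -> A) -> (A=1 B=0)
Target reached → yes.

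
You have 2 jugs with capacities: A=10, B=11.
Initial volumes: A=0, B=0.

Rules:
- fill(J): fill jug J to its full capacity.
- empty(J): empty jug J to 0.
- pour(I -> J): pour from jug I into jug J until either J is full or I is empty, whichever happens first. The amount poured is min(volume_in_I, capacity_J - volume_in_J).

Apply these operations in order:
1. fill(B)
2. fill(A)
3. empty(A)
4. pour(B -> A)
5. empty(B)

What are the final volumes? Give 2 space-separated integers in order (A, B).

Step 1: fill(B) -> (A=0 B=11)
Step 2: fill(A) -> (A=10 B=11)
Step 3: empty(A) -> (A=0 B=11)
Step 4: pour(B -> A) -> (A=10 B=1)
Step 5: empty(B) -> (A=10 B=0)

Answer: 10 0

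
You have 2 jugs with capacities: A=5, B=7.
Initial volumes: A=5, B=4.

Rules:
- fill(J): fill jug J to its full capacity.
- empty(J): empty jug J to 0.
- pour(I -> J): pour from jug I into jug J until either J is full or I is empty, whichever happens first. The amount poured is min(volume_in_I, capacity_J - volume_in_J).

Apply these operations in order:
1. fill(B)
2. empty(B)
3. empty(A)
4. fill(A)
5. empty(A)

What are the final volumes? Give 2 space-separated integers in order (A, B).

Step 1: fill(B) -> (A=5 B=7)
Step 2: empty(B) -> (A=5 B=0)
Step 3: empty(A) -> (A=0 B=0)
Step 4: fill(A) -> (A=5 B=0)
Step 5: empty(A) -> (A=0 B=0)

Answer: 0 0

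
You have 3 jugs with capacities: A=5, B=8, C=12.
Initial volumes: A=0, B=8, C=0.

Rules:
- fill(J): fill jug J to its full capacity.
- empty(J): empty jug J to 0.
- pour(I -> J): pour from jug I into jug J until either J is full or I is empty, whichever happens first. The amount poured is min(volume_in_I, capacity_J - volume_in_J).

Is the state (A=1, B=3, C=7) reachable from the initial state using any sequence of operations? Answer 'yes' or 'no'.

BFS explored all 394 reachable states.
Reachable set includes: (0,0,0), (0,0,1), (0,0,2), (0,0,3), (0,0,4), (0,0,5), (0,0,6), (0,0,7), (0,0,8), (0,0,9), (0,0,10), (0,0,11) ...
Target (A=1, B=3, C=7) not in reachable set → no.

Answer: no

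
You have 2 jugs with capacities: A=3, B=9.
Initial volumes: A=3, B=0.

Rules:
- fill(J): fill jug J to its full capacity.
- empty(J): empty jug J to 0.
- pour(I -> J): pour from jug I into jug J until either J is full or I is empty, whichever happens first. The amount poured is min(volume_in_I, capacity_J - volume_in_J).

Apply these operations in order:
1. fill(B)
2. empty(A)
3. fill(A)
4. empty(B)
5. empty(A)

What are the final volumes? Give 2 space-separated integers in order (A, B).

Step 1: fill(B) -> (A=3 B=9)
Step 2: empty(A) -> (A=0 B=9)
Step 3: fill(A) -> (A=3 B=9)
Step 4: empty(B) -> (A=3 B=0)
Step 5: empty(A) -> (A=0 B=0)

Answer: 0 0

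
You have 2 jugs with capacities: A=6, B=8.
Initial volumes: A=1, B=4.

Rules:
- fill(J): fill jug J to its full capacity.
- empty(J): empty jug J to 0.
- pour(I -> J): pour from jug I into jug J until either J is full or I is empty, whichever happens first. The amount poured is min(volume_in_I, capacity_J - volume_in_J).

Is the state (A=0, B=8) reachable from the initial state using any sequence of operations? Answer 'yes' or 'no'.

BFS from (A=1, B=4):
  1. empty(A) -> (A=0 B=4)
  2. fill(B) -> (A=0 B=8)
Target reached → yes.

Answer: yes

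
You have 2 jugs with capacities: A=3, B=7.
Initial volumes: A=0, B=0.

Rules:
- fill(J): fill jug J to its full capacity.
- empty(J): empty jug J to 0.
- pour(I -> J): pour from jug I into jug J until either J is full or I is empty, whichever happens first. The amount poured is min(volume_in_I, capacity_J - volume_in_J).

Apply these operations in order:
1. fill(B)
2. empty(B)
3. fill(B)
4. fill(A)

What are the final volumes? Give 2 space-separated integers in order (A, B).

Answer: 3 7

Derivation:
Step 1: fill(B) -> (A=0 B=7)
Step 2: empty(B) -> (A=0 B=0)
Step 3: fill(B) -> (A=0 B=7)
Step 4: fill(A) -> (A=3 B=7)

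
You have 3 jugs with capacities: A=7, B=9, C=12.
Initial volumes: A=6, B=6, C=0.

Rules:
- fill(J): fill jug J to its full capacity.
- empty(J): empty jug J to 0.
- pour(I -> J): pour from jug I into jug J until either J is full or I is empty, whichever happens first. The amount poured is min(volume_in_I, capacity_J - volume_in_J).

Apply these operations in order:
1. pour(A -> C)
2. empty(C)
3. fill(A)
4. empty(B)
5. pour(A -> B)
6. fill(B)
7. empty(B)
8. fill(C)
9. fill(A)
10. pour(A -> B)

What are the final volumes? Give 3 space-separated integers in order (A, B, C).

Step 1: pour(A -> C) -> (A=0 B=6 C=6)
Step 2: empty(C) -> (A=0 B=6 C=0)
Step 3: fill(A) -> (A=7 B=6 C=0)
Step 4: empty(B) -> (A=7 B=0 C=0)
Step 5: pour(A -> B) -> (A=0 B=7 C=0)
Step 6: fill(B) -> (A=0 B=9 C=0)
Step 7: empty(B) -> (A=0 B=0 C=0)
Step 8: fill(C) -> (A=0 B=0 C=12)
Step 9: fill(A) -> (A=7 B=0 C=12)
Step 10: pour(A -> B) -> (A=0 B=7 C=12)

Answer: 0 7 12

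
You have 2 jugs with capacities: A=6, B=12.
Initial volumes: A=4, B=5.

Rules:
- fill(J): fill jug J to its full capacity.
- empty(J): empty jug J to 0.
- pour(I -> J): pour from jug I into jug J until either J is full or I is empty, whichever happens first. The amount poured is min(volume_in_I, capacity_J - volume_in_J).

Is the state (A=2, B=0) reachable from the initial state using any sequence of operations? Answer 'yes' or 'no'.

BFS explored all 25 reachable states.
Reachable set includes: (0,0), (0,3), (0,4), (0,5), (0,6), (0,9), (0,10), (0,11), (0,12), (3,0), (3,12), (4,0) ...
Target (A=2, B=0) not in reachable set → no.

Answer: no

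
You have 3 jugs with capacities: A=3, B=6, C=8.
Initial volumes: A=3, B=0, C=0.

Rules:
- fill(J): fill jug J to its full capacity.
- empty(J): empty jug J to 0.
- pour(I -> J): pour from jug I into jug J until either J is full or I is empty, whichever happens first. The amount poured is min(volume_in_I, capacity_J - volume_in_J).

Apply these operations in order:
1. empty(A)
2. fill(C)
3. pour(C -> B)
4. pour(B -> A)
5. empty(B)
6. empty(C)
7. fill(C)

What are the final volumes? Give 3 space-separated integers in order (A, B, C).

Answer: 3 0 8

Derivation:
Step 1: empty(A) -> (A=0 B=0 C=0)
Step 2: fill(C) -> (A=0 B=0 C=8)
Step 3: pour(C -> B) -> (A=0 B=6 C=2)
Step 4: pour(B -> A) -> (A=3 B=3 C=2)
Step 5: empty(B) -> (A=3 B=0 C=2)
Step 6: empty(C) -> (A=3 B=0 C=0)
Step 7: fill(C) -> (A=3 B=0 C=8)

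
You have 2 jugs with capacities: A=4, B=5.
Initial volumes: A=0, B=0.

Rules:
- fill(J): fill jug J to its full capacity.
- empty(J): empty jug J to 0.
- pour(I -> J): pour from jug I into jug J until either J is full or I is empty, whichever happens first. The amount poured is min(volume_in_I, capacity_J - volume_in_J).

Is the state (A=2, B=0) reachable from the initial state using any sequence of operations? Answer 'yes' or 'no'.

Answer: yes

Derivation:
BFS from (A=0, B=0):
  1. fill(B) -> (A=0 B=5)
  2. pour(B -> A) -> (A=4 B=1)
  3. empty(A) -> (A=0 B=1)
  4. pour(B -> A) -> (A=1 B=0)
  5. fill(B) -> (A=1 B=5)
  6. pour(B -> A) -> (A=4 B=2)
  7. empty(A) -> (A=0 B=2)
  8. pour(B -> A) -> (A=2 B=0)
Target reached → yes.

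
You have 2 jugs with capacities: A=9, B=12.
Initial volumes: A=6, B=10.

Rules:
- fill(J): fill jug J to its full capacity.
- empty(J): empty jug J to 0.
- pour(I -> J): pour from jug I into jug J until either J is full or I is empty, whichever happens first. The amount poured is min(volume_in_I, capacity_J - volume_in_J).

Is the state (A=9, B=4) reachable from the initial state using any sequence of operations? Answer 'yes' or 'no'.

Answer: yes

Derivation:
BFS from (A=6, B=10):
  1. pour(A -> B) -> (A=4 B=12)
  2. empty(B) -> (A=4 B=0)
  3. pour(A -> B) -> (A=0 B=4)
  4. fill(A) -> (A=9 B=4)
Target reached → yes.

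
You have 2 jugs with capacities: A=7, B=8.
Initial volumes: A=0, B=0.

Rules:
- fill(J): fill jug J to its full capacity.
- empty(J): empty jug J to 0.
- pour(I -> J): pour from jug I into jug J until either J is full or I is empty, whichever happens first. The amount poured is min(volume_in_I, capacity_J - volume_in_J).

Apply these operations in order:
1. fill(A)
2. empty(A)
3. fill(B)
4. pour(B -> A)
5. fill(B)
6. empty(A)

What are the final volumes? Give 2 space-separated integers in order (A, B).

Answer: 0 8

Derivation:
Step 1: fill(A) -> (A=7 B=0)
Step 2: empty(A) -> (A=0 B=0)
Step 3: fill(B) -> (A=0 B=8)
Step 4: pour(B -> A) -> (A=7 B=1)
Step 5: fill(B) -> (A=7 B=8)
Step 6: empty(A) -> (A=0 B=8)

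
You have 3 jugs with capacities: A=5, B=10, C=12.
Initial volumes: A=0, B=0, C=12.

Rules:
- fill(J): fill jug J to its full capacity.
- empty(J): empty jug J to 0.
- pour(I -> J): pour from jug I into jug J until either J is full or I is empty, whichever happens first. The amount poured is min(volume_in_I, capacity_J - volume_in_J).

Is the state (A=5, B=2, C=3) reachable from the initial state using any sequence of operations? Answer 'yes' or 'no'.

Answer: yes

Derivation:
BFS from (A=0, B=0, C=12):
  1. pour(C -> B) -> (A=0 B=10 C=2)
  2. pour(C -> A) -> (A=2 B=10 C=0)
  3. pour(B -> C) -> (A=2 B=0 C=10)
  4. fill(B) -> (A=2 B=10 C=10)
  5. pour(B -> A) -> (A=5 B=7 C=10)
  6. pour(A -> C) -> (A=3 B=7 C=12)
  7. empty(C) -> (A=3 B=7 C=0)
  8. pour(A -> C) -> (A=0 B=7 C=3)
  9. pour(B -> A) -> (A=5 B=2 C=3)
Target reached → yes.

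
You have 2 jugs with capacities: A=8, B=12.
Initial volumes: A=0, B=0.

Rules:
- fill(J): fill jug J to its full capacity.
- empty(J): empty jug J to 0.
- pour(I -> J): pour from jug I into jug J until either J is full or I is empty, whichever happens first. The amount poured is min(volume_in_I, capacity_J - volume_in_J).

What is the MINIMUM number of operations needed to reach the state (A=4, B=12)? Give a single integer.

Answer: 4

Derivation:
BFS from (A=0, B=0). One shortest path:
  1. fill(A) -> (A=8 B=0)
  2. pour(A -> B) -> (A=0 B=8)
  3. fill(A) -> (A=8 B=8)
  4. pour(A -> B) -> (A=4 B=12)
Reached target in 4 moves.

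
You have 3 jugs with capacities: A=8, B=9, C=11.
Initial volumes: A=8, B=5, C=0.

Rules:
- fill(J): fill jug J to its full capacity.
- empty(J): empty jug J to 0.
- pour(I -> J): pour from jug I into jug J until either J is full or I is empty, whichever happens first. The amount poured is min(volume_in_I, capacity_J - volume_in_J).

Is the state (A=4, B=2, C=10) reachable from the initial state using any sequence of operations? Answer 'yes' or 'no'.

Answer: no

Derivation:
BFS explored all 520 reachable states.
Reachable set includes: (0,0,0), (0,0,1), (0,0,2), (0,0,3), (0,0,4), (0,0,5), (0,0,6), (0,0,7), (0,0,8), (0,0,9), (0,0,10), (0,0,11) ...
Target (A=4, B=2, C=10) not in reachable set → no.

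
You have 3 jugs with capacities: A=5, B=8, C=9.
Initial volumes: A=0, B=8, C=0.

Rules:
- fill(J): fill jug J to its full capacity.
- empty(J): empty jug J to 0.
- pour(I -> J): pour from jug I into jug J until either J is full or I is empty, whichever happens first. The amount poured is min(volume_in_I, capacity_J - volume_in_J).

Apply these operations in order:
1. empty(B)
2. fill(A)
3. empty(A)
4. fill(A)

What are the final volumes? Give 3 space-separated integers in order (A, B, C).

Step 1: empty(B) -> (A=0 B=0 C=0)
Step 2: fill(A) -> (A=5 B=0 C=0)
Step 3: empty(A) -> (A=0 B=0 C=0)
Step 4: fill(A) -> (A=5 B=0 C=0)

Answer: 5 0 0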